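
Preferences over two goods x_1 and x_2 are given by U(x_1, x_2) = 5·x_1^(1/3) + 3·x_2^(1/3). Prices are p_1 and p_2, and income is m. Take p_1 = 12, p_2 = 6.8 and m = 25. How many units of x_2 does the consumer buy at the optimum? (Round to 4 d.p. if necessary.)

MRS = MU_x_1/MU_x_2 = (5/3)·(x_2/x_1)^(2/3). Set equal to p_1/p_2.
Solve for the ratio: x_2/x_1 = [(3/5)·p_1/p_2]^(1.5).
Substitute x_2 = (x_2/x_1)·x_1 into the budget: x_1* = m/(p_1 + p_2·(x_2/x_1)).
Numerically x_2/x_1 = 1.08952, so x_1* = 25/(12 + 6.8·1.08952) = 1.2881 and x_2* = 1.08952·1.2881 = 1.4034.

x_2* = 1.4034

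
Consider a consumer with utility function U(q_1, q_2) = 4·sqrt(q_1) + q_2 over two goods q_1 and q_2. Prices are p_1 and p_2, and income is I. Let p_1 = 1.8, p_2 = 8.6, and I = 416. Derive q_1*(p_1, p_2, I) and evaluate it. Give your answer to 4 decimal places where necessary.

q_1* = 91.3086

Solve: √q_1 = 2·p_2/p_1, so q_1*(p_1,p_2) = (2·p_2/p_1)², and q_2* = (I − p_1·q_1*)/p_2.
Plugging in: q_1* = (2·8.6/1.8)² = 91.3086.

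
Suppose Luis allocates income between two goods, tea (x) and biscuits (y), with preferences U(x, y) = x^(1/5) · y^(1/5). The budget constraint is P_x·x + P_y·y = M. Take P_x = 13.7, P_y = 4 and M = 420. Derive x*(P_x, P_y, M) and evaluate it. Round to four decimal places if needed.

x* = 15.3285

Tangency: MRS = y/x = P_x/P_y.
Rearranging, P_y·y = P_x·x. Substituting into the budget gives P_x·x·(1 + 1) = M.
Demand: x*(P_x,P_y,M) = 0.5·M/P_x and y* = 0.5·M/P_y.
At P_x=13.7, P_y=4, M=420: x* = 0.5·420/13.7 = 15.3285.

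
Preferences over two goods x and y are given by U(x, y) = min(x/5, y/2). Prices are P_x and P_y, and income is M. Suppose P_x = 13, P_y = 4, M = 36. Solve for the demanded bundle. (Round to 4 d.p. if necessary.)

Demand: x*(P_x,P_y,M) = 5·M/(5·P_x + 2·P_y), y* = 2·M/(5·P_x + 2·P_y).
Here 5·13 + 2·4 = 73, giving x* = 2.4658 and y* = 0.9863.

x* = 2.4658, y* = 0.9863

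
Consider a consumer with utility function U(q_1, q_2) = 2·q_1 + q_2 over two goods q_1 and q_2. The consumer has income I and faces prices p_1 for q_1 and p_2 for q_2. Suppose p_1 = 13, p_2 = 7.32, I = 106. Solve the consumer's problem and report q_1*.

q_1* = 8.1538

Linear utility — the consumer picks whichever good has higher MU/price: 2/13 = 0.1538 vs 1/7.32 = 0.1366.
q_1 gives more utility per dollar, so spend all income on q_1: q_1* = I/p_1, q_2* = 0.
Numerically: q_1* = 8.1538, q_2* = 0.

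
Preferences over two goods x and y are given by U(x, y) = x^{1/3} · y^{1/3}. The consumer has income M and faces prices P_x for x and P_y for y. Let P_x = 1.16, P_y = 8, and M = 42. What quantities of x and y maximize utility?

x* = 18.1034, y* = 2.625

Demand: x*(P_x,P_y,M) = 0.5·M/P_x and y* = 0.5·M/P_y.
At P_x=1.16, P_y=8, M=42: x* = 0.5·42/1.16 = 18.1034, y* = 2.625.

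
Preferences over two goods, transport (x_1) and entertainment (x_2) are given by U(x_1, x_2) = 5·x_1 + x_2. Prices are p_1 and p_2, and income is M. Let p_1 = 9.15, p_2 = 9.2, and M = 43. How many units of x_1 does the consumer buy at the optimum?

Linear utility — the consumer picks whichever good has higher MU/price: 5/9.15 = 0.5464 vs 1/9.2 = 0.1087.
x_1 gives more utility per dollar, so spend all income on x_1: x_1* = M/p_1, x_2* = 0.
Numerically: x_1* = 4.6995, x_2* = 0.

x_1* = 4.6995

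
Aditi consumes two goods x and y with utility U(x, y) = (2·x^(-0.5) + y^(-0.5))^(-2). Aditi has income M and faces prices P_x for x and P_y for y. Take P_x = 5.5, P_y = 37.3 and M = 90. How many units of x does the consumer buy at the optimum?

x* = 7.4637

MU_x ∝ 2·x^(-1.5), MU_y ∝ y^(-1.5), so MRS = 2·(y/x)^(1.5) = P_x/P_y.
Solve for the ratio: y/x = [(1/2)·P_x/P_y]^(2/3).
Substitute y = (y/x)·x into the budget: x* = M/(P_x + P_y·(y/x)).
Numerically y/x = 0.175826, so x* = 90/(5.5 + 37.3·0.175826) = 7.4637.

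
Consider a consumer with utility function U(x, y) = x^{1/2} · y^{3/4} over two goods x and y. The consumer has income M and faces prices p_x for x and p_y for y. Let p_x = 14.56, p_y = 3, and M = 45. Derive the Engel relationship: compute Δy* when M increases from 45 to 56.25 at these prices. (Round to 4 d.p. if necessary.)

Δy* = 2.25

The MRS is (2/3)·y/x. Set MRS = p_x/p_y.
So 0.5·p_y·y = 0.75·p_x·x; combined with the budget, a share 0.4 of income goes to x.
Demand: x*(p_x,p_y,M) = 0.4·M/p_x and y* = 0.6·M/p_y.
At p_x=14.56, p_y=3, M=45: y* = 0.6·45/3 = 9.
At M' = 56.25: y* = 11.25. Change: 11.25 − 9 = 2.25.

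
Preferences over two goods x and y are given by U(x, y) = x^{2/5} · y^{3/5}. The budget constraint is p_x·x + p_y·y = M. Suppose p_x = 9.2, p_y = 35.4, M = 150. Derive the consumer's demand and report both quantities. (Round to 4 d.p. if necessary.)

The MRS is (2/3)·y/x. Set MRS = p_x/p_y.
So 0.4·p_y·y = 0.6·p_x·x; combined with the budget, a share 0.4 of income goes to x.
Demand: x*(p_x,p_y,M) = 0.4·M/p_x and y* = 0.6·M/p_y.
At p_x=9.2, p_y=35.4, M=150: x* = 0.4·150/9.2 = 6.5217, y* = 2.5424.

x* = 6.5217, y* = 2.5424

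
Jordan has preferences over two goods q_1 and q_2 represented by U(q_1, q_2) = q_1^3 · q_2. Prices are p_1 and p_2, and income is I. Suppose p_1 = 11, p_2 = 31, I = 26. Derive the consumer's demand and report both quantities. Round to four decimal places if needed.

The MRS is 3·q_2/q_1. Set MRS = p_1/p_2.
So 3·p_2·q_2 = p_1·q_1; combined with the budget, a share 0.75 of income goes to q_1.
Demand: q_1*(p_1,p_2,I) = 0.75·I/p_1 and q_2* = 0.25·I/p_2.
At p_1=11, p_2=31, I=26: q_1* = 0.75·26/11 = 1.7727, q_2* = 0.2097.

q_1* = 1.7727, q_2* = 0.2097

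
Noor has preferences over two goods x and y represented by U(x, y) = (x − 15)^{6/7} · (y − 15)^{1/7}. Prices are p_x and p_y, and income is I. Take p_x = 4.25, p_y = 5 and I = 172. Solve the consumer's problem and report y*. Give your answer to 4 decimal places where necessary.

MRS = 6·(y−15)/(x−15). Tangency with p_x/p_y gives y−15 = (1/6)·(p_x/p_y)·(x−15).
After buying the subsistence bundle (15, 15), a share 6/7 of the remaining income goes to x: x* = 15 + 6/7·(I − 15p_x − 15p_y)/p_x.
Discretionary income = 172 − 15·4.25 − 15·5 = 33.25; y* = 15 + 1/7·33.25/5 = 15.95.

y* = 15.95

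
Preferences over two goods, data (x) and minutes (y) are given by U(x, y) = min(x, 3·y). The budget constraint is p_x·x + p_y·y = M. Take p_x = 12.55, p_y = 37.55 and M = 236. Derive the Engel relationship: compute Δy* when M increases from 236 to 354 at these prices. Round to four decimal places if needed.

Δy* = 1.5691

With perfect complements, no substitution: consume in ratio x:y = 3:1.
Budget: p_x·x + p_y·(1/3)·x = M, so (3·p_x + p_y)·x = 3·M.
Demand: x*(p_x,p_y,M) = 3·M/(3·p_x + p_y), y* = M/(3·p_x + p_y).
Here 3·12.55 + 37.55 = 75.2, giving y* = 3.1383.
At M' = 354: y* = 4.7074. Change: 4.7074 − 3.1383 = 1.5691.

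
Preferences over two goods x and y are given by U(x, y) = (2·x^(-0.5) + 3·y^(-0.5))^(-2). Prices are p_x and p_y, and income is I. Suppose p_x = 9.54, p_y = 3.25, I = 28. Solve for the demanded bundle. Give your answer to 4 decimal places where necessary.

From the CES first-order condition, (2/3)·(y/x)^(1.5) = p_x/p_y.
Solve for the ratio: y/x = [(3/2)·p_x/p_y]^(2/3).
With the ratio pinned down, the budget gives x* = I/(p_x + p_y·(y/x)) and y* = (y/x)·x*.
Numerically y/x = 2.686401, so x* = 28/(9.54 + 3.25·2.686401) = 1.5325 and y* = 2.686401·1.5325 = 4.1169.

x* = 1.5325, y* = 4.1169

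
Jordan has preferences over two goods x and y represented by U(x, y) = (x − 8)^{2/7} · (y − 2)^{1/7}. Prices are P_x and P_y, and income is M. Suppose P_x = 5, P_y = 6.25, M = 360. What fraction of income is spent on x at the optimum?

This is Cobb-Douglas in (x−8, y−2): tangency gives 2/7·P_y·(y−2) = 1/7·P_x·(x−8).
Substituting into the budget: x* = 8 + 2/3·(M − 8·P_x − 2·P_y)/P_x, and y* = 2 + 1/3·(…)/P_y.
Discretionary income = 360 − 8·5 − 2·6.25 = 307.5; x* = 8 + 2/3·307.5/5 = 49; y* = 2 + 1/3·307.5/6.25 = 18.4.
Expenditure on x: 5·49 = 245; share = 0.6806.

share on x = 0.6806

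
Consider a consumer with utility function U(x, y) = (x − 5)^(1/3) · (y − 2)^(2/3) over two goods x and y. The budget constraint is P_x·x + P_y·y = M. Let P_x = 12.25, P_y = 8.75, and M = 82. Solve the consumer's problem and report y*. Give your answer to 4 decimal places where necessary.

y* = 2.2476

MRS = (1/2)·(y−2)/(x−5). Tangency with P_x/P_y gives y−2 = 2·(P_x/P_y)·(x−5).
After buying the subsistence bundle (5, 2), a share 1/3 of the remaining income goes to x: x* = 5 + 1/3·(M − 5P_x − 2P_y)/P_x.
Discretionary income = 82 − 5·12.25 − 2·8.75 = 3.25; y* = 2 + 2/3·3.25/8.75 = 2.2476.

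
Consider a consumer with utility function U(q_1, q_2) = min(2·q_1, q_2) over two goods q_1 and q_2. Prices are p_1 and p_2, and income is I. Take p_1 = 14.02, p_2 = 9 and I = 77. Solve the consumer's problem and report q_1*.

q_1* = 2.4047

Leontief preferences: the optimum is at the kink where q_1/1 = q_2/2, i.e. q_2 = 2·q_1.
Budget: p_1·q_1 + p_2·2·q_1 = I, so (p_1 + 2·p_2)·q_1 = I.
Demand: q_1*(p_1,p_2,I) = I/(p_1 + 2·p_2), q_2* = 2·I/(p_1 + 2·p_2).
Here 14.02 + 2·9 = 32.02, giving q_1* = 2.4047.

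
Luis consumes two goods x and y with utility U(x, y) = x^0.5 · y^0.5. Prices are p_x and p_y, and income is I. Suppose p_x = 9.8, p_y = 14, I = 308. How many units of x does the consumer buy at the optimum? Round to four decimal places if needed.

x* = 15.7143

Tangency: MRS = y/x = p_x/p_y.
So 0.5·p_y·y = 0.5·p_x·x; combined with the budget, a share 0.5 of income goes to x.
Demand: x*(p_x,p_y,I) = 0.5·I/p_x and y* = 0.5·I/p_y.
At p_x=9.8, p_y=14, I=308: x* = 0.5·308/9.8 = 15.7143.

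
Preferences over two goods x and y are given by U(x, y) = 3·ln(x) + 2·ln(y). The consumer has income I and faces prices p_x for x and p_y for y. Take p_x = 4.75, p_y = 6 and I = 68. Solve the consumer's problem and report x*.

x* = 8.5895

MU_x/MU_y = (3·y)/(2·x); tangency sets this equal to p_x/p_y.
So 3·p_y·y = 2·p_x·x; combined with the budget, a share 0.6 of income goes to x.
Demand: x*(p_x,p_y,I) = 0.6·I/p_x and y* = 0.4·I/p_y.
At p_x=4.75, p_y=6, I=68: x* = 0.6·68/4.75 = 8.5895.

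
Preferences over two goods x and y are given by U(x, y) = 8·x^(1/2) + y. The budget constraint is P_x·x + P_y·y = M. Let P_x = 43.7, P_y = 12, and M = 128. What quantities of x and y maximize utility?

Set MRS = P_x/P_y: 4·x^(−1/2) = P_x/P_y.
Solve: √x = 4·P_y/P_x, so x*(P_x,P_y) = (4·P_y/P_x)², and y* = (M − P_x·x*)/P_y.
Plugging in: x* = (4·12/43.7)² = 1.2065, y* = 6.2731.

x* = 1.2065, y* = 6.2731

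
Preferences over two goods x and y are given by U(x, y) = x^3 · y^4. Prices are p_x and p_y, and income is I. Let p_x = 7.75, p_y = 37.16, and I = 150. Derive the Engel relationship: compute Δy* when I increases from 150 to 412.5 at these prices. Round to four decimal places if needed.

Δy* = 4.0366

The MRS is (3/4)·y/x. Set MRS = p_x/p_y.
Rearranging, p_y·y = (4/3)·p_x·x. Substituting into the budget gives p_x·x·(1 + (4/3)) = I.
Demand: x*(p_x,p_y,I) = 3/7·I/p_x and y* = 4/7·I/p_y.
At p_x=7.75, p_y=37.16, I=150: y* = 4/7·150/37.16 = 2.3066.
At I' = 412.5: y* = 6.3432. Change: 6.3432 − 2.3066 = 4.0366.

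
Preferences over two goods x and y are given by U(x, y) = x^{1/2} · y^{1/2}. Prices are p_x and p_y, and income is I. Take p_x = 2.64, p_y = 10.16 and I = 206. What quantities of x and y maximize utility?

x* = 39.0152, y* = 10.1378

MU_x/MU_y = (0.5·y)/(0.5·x); tangency sets this equal to p_x/p_y.
Rearranging, p_y·y = p_x·x. Substituting into the budget gives p_x·x·(1 + 1) = I.
Demand: x*(p_x,p_y,I) = 0.5·I/p_x and y* = 0.5·I/p_y.
At p_x=2.64, p_y=10.16, I=206: x* = 0.5·206/2.64 = 39.0152, y* = 10.1378.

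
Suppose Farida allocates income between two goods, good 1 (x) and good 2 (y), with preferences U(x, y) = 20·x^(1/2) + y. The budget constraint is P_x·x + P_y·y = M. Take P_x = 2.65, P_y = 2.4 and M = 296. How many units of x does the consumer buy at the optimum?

MU_x = 10/√x, MU_y = 1. Tangency: 10/√x = P_x/P_y.
Solve: √x = 10·P_y/P_x, so x*(P_x,P_y) = (10·P_y/P_x)², and y* = (M − P_x·x*)/P_y.
Plugging in: x* = (10·2.4/2.65)² = 82.0221.

x* = 82.0221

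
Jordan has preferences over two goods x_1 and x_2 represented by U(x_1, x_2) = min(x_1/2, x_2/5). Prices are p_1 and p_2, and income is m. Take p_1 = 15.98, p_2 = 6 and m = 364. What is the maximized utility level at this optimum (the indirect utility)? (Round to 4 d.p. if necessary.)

V = 5.8748

With perfect complements, no substitution: consume in ratio x_1:x_2 = 2:5.
Budget: p_1·x_1 + p_2·(5/2)·x_1 = m, so (2·p_1 + 5·p_2)·x_1 = 2·m.
Demand: x_1*(p_1,p_2,m) = 2·m/(2·p_1 + 5·p_2), x_2* = 5·m/(2·p_1 + 5·p_2).
Here 2·15.98 + 5·6 = 61.96, giving x_1* = 11.7495 and x_2* = 29.3738.
Utility at the optimum: U(11.7495, 29.3738) = 5.8748.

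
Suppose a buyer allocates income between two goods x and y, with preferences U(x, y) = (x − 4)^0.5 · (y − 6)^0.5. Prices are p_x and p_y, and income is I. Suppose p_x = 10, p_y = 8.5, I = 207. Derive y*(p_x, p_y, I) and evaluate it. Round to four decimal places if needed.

MRS = (y−6)/(x−4). Tangency with p_x/p_y gives y−6 = (p_x/p_y)·(x−4).
After buying the subsistence bundle (4, 6), a share 0.5 of the remaining income goes to x: x* = 4 + 0.5·(I − 4p_x − 6p_y)/p_x.
Discretionary income = 207 − 4·10 − 6·8.5 = 116; y* = 6 + 0.5·116/8.5 = 12.8235.

y* = 12.8235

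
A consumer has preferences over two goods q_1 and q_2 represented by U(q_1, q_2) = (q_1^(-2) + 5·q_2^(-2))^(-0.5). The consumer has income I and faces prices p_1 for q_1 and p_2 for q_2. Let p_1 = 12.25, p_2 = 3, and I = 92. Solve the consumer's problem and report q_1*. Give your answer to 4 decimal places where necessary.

q_1* = 4.4989

MU_q_1 ∝ q_1^(-3), MU_q_2 ∝ 5·q_2^(-3), so MRS = (1/5)·(q_2/q_1)^(3) = p_1/p_2.
Solve for the ratio: q_2/q_1 = [5·p_1/p_2]^(1/3).
Substitute q_2 = (q_2/q_1)·q_1 into the budget: q_1* = I/(p_1 + p_2·(q_2/q_1)).
Numerically q_2/q_1 = 2.733138, so q_1* = 92/(12.25 + 3·2.733138) = 4.4989.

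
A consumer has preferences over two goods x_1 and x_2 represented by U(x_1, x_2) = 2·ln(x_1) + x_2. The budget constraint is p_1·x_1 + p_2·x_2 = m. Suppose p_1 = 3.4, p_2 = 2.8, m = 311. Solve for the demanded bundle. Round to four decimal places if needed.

x_1* = 1.6471, x_2* = 109.0714

Set MRS = p_1/p_2: (2/x_1)/1 = p_1/p_2.
So x_1*(p_1,p_2) = 2·p_2/p_1, independent of income; and x_2* = (m − 2·p_2)/p_2.
At the given prices: x_1* = 2·2.8/3.4 = 1.6471, and x_2* = 109.0714.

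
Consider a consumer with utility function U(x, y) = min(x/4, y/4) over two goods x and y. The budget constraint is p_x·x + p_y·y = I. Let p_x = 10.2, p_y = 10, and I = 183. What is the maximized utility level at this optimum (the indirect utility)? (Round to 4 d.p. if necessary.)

V = 2.2649

Leontief preferences: the optimum is at the kink where x/4 = y/4, i.e. y = x.
Budget: p_x·x + p_y·x = I, so (4·p_x + 4·p_y)·x = 4·I.
Demand: x*(p_x,p_y,I) = 4·I/(4·p_x + 4·p_y), y* = 4·I/(4·p_x + 4·p_y).
Here 4·10.2 + 4·10 = 80.8, giving x* = 9.0594 and y* = 9.0594.
Utility at the optimum: U(9.0594, 9.0594) = 2.2649.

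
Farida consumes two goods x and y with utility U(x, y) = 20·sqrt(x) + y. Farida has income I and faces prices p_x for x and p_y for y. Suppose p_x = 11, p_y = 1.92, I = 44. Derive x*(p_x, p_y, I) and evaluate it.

x* = 3.0466

Utility is quasi-linear in y; the FOC for x is 10/√x = p_x/p_y.
Solve: √x = 10·p_y/p_x, so x*(p_x,p_y) = (10·p_y/p_x)², and y* = (I − p_x·x*)/p_y.
Plugging in: x* = (10·1.92/11)² = 3.0466.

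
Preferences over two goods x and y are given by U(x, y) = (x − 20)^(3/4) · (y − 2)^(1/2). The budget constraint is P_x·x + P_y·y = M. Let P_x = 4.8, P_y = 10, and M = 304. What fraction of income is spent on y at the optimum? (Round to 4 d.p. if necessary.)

MRS = (3/2)·(y−2)/(x−20). Tangency with P_x/P_y gives y−2 = (2/3)·(P_x/P_y)·(x−20).
Substituting into the budget: x* = 20 + 0.6·(M − 20·P_x − 2·P_y)/P_x, and y* = 2 + 0.4·(…)/P_y.
Discretionary income = 304 − 20·4.8 − 2·10 = 188; x* = 20 + 0.6·188/4.8 = 43.5; y* = 2 + 0.4·188/10 = 9.52.
Expenditure on y: 10·9.52 = 95.2; share = 0.3132.

share on y = 0.3132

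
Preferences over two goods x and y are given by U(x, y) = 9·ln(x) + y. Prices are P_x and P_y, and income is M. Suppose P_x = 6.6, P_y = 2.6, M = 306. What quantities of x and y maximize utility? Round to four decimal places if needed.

Set MRS = P_x/P_y: (9/x)/1 = P_x/P_y.
So x*(P_x,P_y) = 9·P_y/P_x, independent of income; and y* = (M − 9·P_y)/P_y.
At the given prices: x* = 9·2.6/6.6 = 3.5455, and y* = 108.6923.

x* = 3.5455, y* = 108.6923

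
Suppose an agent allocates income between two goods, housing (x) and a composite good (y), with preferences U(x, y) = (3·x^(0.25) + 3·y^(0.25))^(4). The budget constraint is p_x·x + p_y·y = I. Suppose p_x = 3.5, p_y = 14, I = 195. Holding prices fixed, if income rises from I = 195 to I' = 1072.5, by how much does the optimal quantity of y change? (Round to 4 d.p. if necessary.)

MRS = MU_x/MU_y = (y/x)^(0.75). Set equal to p_x/p_y.
Solve for the ratio: y/x = [p_x/p_y]^(4/3).
With the ratio pinned down, the budget gives x* = I/(p_x + p_y·(y/x)) and y* = (y/x)·x*.
Numerically y/x = 0.15749, so x* = 195/(3.5 + 14·0.15749) = 34.1814 and y* = 0.15749·34.1814 = 5.3832.
At I' = 1072.5: y* = 29.6078. Change: 29.6078 − 5.3832 = 24.2245.

Δy* = 24.2245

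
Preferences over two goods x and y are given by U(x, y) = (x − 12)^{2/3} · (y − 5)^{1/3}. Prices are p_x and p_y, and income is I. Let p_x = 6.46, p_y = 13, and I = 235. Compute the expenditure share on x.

This is Cobb-Douglas in (x−12, y−5): tangency gives 2/3·p_y·(y−5) = 1/3·p_x·(x−12).
Substituting into the budget: x* = 12 + 2/3·(I − 12·p_x − 5·p_y)/p_x, and y* = 5 + 1/3·(…)/p_y.
Discretionary income = 235 − 12·6.46 − 5·13 = 92.48; x* = 12 + 2/3·92.48/6.46 = 21.5439; y* = 5 + 1/3·92.48/13 = 7.3713.
Expenditure on x: 6.46·21.5439 = 139.1733; share = 0.5922.

share on x = 0.5922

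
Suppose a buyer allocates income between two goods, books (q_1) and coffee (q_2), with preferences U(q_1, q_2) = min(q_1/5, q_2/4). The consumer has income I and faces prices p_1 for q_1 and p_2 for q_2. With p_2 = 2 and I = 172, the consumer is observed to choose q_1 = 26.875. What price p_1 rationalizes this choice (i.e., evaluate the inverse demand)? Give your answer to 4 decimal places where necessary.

Leontief preferences: the optimum is at the kink where q_1/5 = q_2/4, i.e. q_2 = (4/5)·q_1.
Budget: p_1·q_1 + p_2·(4/5)·q_1 = I, so (5·p_1 + 4·p_2)·q_1 = 5·I.
Demand: q_1*(p_1,p_2,I) = 5·I/(5·p_1 + 4·p_2), q_2* = 4·I/(5·p_1 + 4·p_2).
Set q_1* = 26.875 in the demand function and solve for p_1: p_1 = 4.8.

p_1 = 4.8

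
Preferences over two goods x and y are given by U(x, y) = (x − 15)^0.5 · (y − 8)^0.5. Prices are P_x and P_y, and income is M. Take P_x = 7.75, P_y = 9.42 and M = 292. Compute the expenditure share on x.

This is Cobb-Douglas in (x−15, y−8): tangency gives 0.5·P_y·(y−8) = 0.5·P_x·(x−15).
Substituting into the budget: x* = 15 + 0.5·(M − 15·P_x − 8·P_y)/P_x, and y* = 8 + 0.5·(…)/P_y.
Discretionary income = 292 − 15·7.75 − 8·9.42 = 100.39; x* = 15 + 0.5·100.39/7.75 = 21.4768; y* = 8 + 0.5·100.39/9.42 = 13.3286.
Expenditure on x: 7.75·21.4768 = 166.445; share = 0.57.

share on x = 0.57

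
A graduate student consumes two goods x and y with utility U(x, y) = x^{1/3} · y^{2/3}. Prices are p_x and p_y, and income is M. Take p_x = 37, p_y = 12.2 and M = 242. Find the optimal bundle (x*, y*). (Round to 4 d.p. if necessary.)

x* = 2.1802, y* = 13.224

Tangency: MRS = (1/2)·y/x = p_x/p_y.
So 1/3·p_y·y = 2/3·p_x·x; combined with the budget, a share 1/3 of income goes to x.
Demand: x*(p_x,p_y,M) = 1/3·M/p_x and y* = 2/3·M/p_y.
At p_x=37, p_y=12.2, M=242: x* = 1/3·242/37 = 2.1802, y* = 13.224.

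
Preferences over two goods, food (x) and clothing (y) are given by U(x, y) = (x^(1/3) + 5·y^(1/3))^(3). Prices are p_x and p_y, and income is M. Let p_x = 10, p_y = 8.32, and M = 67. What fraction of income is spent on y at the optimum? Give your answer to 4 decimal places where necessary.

share on y = 0.9246

MRS = MU_x/MU_y = (1/5)·(y/x)^(2/3). Set equal to p_x/p_y.
Solve for the ratio: y/x = [5·p_x/p_y]^(1.5).
Substitute y = (y/x)·x into the budget: x* = M/(p_x + p_y·(y/x)).
Numerically y/x = 14.732282, so x* = 67/(10 + 8.32·14.732282) = 0.5054 and y* = 14.732282·0.5054 = 7.4455.
Expenditure on y: 8.32·7.4455 = 61.9462; share = 0.9246.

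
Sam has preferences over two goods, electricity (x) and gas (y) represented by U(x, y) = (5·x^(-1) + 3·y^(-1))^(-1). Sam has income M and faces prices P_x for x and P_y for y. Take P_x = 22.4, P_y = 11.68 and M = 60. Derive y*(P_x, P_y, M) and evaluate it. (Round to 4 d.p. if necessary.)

y* = 1.8426

MU_x ∝ 5·x^(-2), MU_y ∝ 3·y^(-2), so MRS = (5/3)·(y/x)^(2) = P_x/P_y.
Solve for the ratio: y/x = [(3/5)·P_x/P_y]^(0.5).
With the ratio pinned down, the budget gives x* = M/(P_x + P_y·(y/x)) and y* = (y/x)·x*.
Numerically y/x = 1.0727, so x* = 60/(22.4 + 11.68·1.0727) = 1.7178 and y* = 1.0727·1.7178 = 1.8426.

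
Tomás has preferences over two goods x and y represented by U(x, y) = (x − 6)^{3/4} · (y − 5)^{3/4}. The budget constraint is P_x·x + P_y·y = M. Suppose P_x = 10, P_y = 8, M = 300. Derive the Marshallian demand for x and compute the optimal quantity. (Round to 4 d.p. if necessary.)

After buying the subsistence bundle (6, 5), a share 0.5 of the remaining income goes to x: x* = 6 + 0.5·(M − 6P_x − 5P_y)/P_x.
Discretionary income = 300 − 6·10 − 5·8 = 200; x* = 6 + 0.5·200/10 = 16.

x* = 16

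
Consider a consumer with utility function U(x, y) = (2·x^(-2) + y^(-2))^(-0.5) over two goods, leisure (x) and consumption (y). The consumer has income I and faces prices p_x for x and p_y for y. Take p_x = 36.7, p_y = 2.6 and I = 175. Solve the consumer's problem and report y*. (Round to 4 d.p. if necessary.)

y* = 8.0523

Substitute y = (y/x)·x into the budget: x* = I/(p_x + p_y·(y/x)).
Numerically y/x = 1.918172, so x* = 175/(36.7 + 2.6·1.918172) = 4.1979 and y* = 1.918172·4.1979 = 8.0523.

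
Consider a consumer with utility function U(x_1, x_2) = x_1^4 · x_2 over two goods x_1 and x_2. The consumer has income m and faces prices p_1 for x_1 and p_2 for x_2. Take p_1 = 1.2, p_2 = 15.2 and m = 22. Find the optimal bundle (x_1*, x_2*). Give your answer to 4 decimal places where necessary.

x_1* = 14.6667, x_2* = 0.2895

At p_1=1.2, p_2=15.2, m=22: x_1* = 0.8·22/1.2 = 14.6667, x_2* = 0.2895.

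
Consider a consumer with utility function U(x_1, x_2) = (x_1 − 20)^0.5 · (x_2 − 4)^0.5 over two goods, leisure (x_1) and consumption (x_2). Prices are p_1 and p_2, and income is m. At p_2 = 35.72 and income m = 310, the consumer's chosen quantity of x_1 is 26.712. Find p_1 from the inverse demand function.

p_1 = 5

This is Cobb-Douglas in (x_1−20, x_2−4): tangency gives 0.5·p_2·(x_2−4) = 0.5·p_1·(x_1−20).
After buying the subsistence bundle (20, 4), a share 0.5 of the remaining income goes to x_1: x_1* = 20 + 0.5·(m − 20p_1 − 4p_2)/p_1.
Set x_1* = 26.712 in the demand function and solve for p_1: p_1 = 5.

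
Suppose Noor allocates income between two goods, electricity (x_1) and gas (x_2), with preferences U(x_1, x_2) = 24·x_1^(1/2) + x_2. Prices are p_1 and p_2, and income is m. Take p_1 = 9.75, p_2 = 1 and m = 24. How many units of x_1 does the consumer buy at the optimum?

MU_x_1 = 12/√x_1, MU_x_2 = 1. Tangency: 12/√x_1 = p_1/p_2.
Solve: √x_1 = 12·p_2/p_1, so x_1*(p_1,p_2) = (12·p_2/p_1)², and x_2* = (m − p_1·x_1*)/p_2.
Plugging in: x_1* = (12·1/9.75)² = 1.5148.

x_1* = 1.5148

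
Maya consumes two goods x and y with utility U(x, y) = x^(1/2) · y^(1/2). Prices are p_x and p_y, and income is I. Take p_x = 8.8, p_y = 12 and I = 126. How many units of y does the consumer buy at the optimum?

The MRS is y/x. Set MRS = p_x/p_y.
Rearranging, p_y·y = p_x·x. Substituting into the budget gives p_x·x·(1 + 1) = I.
Demand: x*(p_x,p_y,I) = 0.5·I/p_x and y* = 0.5·I/p_y.
At p_x=8.8, p_y=12, I=126: y* = 0.5·126/12 = 5.25.

y* = 5.25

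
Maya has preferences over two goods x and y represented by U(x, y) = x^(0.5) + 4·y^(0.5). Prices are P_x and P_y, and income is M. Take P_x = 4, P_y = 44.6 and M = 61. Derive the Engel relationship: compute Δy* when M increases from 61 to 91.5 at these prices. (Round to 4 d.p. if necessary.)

MRS = MU_x/MU_y = (1/4)·(y/x)^(0.5). Set equal to P_x/P_y.
Solve for the ratio: y/x = [4·P_x/P_y]^(2).
Substitute y = (y/x)·x into the budget: x* = M/(P_x + P_y·(y/x)).
Numerically y/x = 0.128698, so x* = 61/(4 + 44.6·0.128698) = 6.2629 and y* = 0.128698·6.2629 = 0.806.
At M' = 91.5: y* = 1.209. Change: 1.209 − 0.806 = 0.403.

Δy* = 0.403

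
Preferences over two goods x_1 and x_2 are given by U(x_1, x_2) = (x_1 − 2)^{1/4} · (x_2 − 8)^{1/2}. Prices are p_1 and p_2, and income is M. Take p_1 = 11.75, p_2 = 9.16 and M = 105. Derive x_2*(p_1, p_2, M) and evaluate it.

Let x_1' = x_1−2, x_2' = x_2−8. MRS = (1/2)·x_2'/x_1' = p_1/p_2.
Substituting into the budget: x_1* = 2 + 1/3·(M − 2·p_1 − 8·p_2)/p_1, and x_2* = 8 + 2/3·(…)/p_2.
Discretionary income = 105 − 2·11.75 − 8·9.16 = 8.22; x_2* = 8 + 2/3·8.22/9.16 = 8.5983.

x_2* = 8.5983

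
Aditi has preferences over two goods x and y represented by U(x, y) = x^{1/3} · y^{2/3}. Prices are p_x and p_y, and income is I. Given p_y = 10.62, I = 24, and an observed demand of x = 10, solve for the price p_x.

p_x = 0.8

Tangency: MRS = (1/2)·y/x = p_x/p_y.
So 1/3·p_y·y = 2/3·p_x·x; combined with the budget, a share 1/3 of income goes to x.
Demand: x*(p_x,p_y,I) = 1/3·I/p_x and y* = 2/3·I/p_y.
Set x* = 10 in the demand function and solve for p_x: p_x = 0.8.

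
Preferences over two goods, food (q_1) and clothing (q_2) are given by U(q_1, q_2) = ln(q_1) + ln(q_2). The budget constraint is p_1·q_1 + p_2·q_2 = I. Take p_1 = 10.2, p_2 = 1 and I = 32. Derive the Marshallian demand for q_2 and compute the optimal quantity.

q_2* = 16

Tangency: MRS = q_2/q_1 = p_1/p_2.
Rearranging, p_2·q_2 = p_1·q_1. Substituting into the budget gives p_1·q_1·(1 + 1) = I.
Demand: q_1*(p_1,p_2,I) = 0.5·I/p_1 and q_2* = 0.5·I/p_2.
At p_1=10.2, p_2=1, I=32: q_2* = 0.5·32/1 = 16.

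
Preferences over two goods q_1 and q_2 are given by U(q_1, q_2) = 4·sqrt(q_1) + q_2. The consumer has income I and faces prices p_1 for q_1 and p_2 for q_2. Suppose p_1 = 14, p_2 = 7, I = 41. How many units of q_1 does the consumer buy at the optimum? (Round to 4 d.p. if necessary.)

q_1* = 1

MU_q_1 = 2/√q_1, MU_q_2 = 1. Tangency: 2/√q_1 = p_1/p_2.
Solve: √q_1 = 2·p_2/p_1, so q_1*(p_1,p_2) = (2·p_2/p_1)², and q_2* = (I − p_1·q_1*)/p_2.
Plugging in: q_1* = (2·7/14)² = 1.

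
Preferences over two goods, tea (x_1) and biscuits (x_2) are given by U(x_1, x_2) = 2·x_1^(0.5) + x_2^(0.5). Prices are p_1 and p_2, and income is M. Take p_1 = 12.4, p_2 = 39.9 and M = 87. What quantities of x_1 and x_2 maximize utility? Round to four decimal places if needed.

x_1* = 6.5103, x_2* = 0.1572

MRS = MU_x_1/MU_x_2 = 2·(x_2/x_1)^(0.5). Set equal to p_1/p_2.
Solve for the ratio: x_2/x_1 = [(1/2)·p_1/p_2]^(2).
Substitute x_2 = (x_2/x_1)·x_1 into the budget: x_1* = M/(p_1 + p_2·(x_2/x_1)).
Numerically x_2/x_1 = 0.024146, so x_1* = 87/(12.4 + 39.9·0.024146) = 6.5103 and x_2* = 0.024146·6.5103 = 0.1572.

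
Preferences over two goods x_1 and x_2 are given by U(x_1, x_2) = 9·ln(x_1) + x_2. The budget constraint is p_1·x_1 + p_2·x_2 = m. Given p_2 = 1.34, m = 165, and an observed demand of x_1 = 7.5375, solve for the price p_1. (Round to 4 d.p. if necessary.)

p_1 = 1.6

Set MRS = p_1/p_2: (9/x_1)/1 = p_1/p_2.
So x_1*(p_1,p_2) = 9·p_2/p_1, independent of income; and x_2* = (m − 9·p_2)/p_2.
Set x_1* = 7.5375 in the demand function and solve for p_1: p_1 = 1.6.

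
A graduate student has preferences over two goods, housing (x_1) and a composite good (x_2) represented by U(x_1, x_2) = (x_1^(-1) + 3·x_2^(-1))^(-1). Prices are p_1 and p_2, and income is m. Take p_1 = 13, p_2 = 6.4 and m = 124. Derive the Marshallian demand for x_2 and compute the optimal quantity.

MRS = MU_x_1/MU_x_2 = (1/3)·(x_2/x_1)^(2). Set equal to p_1/p_2.
Solve for the ratio: x_2/x_1 = [3·p_1/p_2]^(0.5).
With the ratio pinned down, the budget gives x_1* = m/(p_1 + p_2·(x_2/x_1)) and x_2* = (x_2/x_1)·x_1*.
Numerically x_2/x_1 = 2.468552, so x_1* = 124/(13 + 6.4·2.468552) = 4.3057 and x_2* = 2.468552·4.3057 = 10.629.

x_2* = 10.629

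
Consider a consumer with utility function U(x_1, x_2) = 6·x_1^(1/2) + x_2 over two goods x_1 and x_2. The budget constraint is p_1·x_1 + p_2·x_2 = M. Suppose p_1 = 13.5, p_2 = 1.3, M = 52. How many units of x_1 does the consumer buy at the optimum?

Utility is quasi-linear in x_2; the FOC for x_1 is 3/√x_1 = p_1/p_2.
Thus x_1* = (3·p_2/p_1)² — independent of M — with the rest of income spent on x_2.
Plugging in: x_1* = (3·1.3/13.5)² = 0.0835.

x_1* = 0.0835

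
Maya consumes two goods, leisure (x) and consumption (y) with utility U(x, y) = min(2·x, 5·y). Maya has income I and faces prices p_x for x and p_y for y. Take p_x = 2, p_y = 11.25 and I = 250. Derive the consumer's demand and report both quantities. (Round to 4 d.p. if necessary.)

x* = 38.4615, y* = 15.3846

Here 5·2 + 2·11.25 = 32.5, giving x* = 38.4615 and y* = 15.3846.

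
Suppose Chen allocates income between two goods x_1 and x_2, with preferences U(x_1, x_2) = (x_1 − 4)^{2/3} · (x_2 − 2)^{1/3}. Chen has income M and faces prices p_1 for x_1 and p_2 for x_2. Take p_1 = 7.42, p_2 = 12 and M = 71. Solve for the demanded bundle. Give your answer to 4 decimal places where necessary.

x_1* = 5.5562, x_2* = 2.4811

Substituting into the budget: x_1* = 4 + 2/3·(M − 4·p_1 − 2·p_2)/p_1, and x_2* = 2 + 1/3·(…)/p_2.
Discretionary income = 71 − 4·7.42 − 2·12 = 17.32; x_1* = 4 + 2/3·17.32/7.42 = 5.5562; x_2* = 2 + 1/3·17.32/12 = 2.4811.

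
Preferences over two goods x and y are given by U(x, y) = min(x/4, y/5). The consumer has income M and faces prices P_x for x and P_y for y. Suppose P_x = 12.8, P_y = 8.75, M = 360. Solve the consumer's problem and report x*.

With perfect complements, no substitution: consume in ratio x:y = 4:5.
Budget: P_x·x + P_y·(5/4)·x = M, so (4·P_x + 5·P_y)·x = 4·M.
Demand: x*(P_x,P_y,M) = 4·M/(4·P_x + 5·P_y), y* = 5·M/(4·P_x + 5·P_y).
Here 4·12.8 + 5·8.75 = 94.95, giving x* = 15.1659.

x* = 15.1659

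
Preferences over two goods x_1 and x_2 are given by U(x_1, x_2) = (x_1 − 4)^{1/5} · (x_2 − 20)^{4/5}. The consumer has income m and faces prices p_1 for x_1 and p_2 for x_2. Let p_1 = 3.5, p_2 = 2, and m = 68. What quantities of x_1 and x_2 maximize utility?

x_1* = 4.8, x_2* = 25.6

Substituting into the budget: x_1* = 4 + 0.2·(m − 4·p_1 − 20·p_2)/p_1, and x_2* = 20 + 0.8·(…)/p_2.
Discretionary income = 68 − 4·3.5 − 20·2 = 14; x_1* = 4 + 0.2·14/3.5 = 4.8; x_2* = 20 + 0.8·14/2 = 25.6.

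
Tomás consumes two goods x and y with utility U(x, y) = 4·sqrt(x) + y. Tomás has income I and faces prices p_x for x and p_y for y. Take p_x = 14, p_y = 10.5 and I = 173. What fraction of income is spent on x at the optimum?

Thus x* = (2·p_y/p_x)² — independent of I — with the rest of income spent on y.
Plugging in: x* = (2·10.5/14)² = 2.25, y* = 13.4762.
Expenditure on x: 14·2.25 = 31.5; share = 0.1821.

share on x = 0.1821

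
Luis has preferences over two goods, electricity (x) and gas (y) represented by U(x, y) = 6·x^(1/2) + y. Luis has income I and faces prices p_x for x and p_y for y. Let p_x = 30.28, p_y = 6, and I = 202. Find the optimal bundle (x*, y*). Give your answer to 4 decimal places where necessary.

Solve: √x = 3·p_y/p_x, so x*(p_x,p_y) = (3·p_y/p_x)², and y* = (I − p_x·x*)/p_y.
Plugging in: x* = (3·6/30.28)² = 0.3534, y* = 31.8833.

x* = 0.3534, y* = 31.8833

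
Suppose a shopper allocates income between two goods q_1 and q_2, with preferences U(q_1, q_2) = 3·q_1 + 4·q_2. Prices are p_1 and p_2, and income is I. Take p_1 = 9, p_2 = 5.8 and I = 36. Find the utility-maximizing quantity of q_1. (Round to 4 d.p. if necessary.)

q_1* = 0

Numerically: q_1* = 0, q_2* = 6.2069.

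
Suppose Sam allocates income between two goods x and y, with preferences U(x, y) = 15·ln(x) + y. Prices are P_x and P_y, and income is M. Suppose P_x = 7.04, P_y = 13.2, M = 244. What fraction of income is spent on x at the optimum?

share on x = 0.8115

MU_x = 15/x, MU_y = 1. Tangency: 15/x = P_x/P_y.
So x*(P_x,P_y) = 15·P_y/P_x, independent of income; and y* = (M − 15·P_y)/P_y.
At the given prices: x* = 15·13.2/7.04 = 28.125, and y* = 3.4848.
Expenditure on x: 7.04·28.125 = 198; share = 0.8115.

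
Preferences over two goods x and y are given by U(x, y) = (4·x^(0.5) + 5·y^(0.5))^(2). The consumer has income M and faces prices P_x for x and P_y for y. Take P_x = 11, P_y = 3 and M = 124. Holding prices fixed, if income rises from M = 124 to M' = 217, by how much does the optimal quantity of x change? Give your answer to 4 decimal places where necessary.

Numerically y/x = 21.006944, so x* = 124/(11 + 3·21.006944) = 1.6752.
At M' = 217: x* = 2.9316. Change: 2.9316 − 1.6752 = 1.2564.

Δx* = 1.2564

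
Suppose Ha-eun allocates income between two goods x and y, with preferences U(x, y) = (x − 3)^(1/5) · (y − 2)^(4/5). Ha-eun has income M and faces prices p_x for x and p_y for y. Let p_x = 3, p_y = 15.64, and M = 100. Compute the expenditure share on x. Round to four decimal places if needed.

Substituting into the budget: x* = 3 + 0.2·(M − 3·p_x − 2·p_y)/p_x, and y* = 2 + 0.8·(…)/p_y.
Discretionary income = 100 − 3·3 − 2·15.64 = 59.72; x* = 3 + 0.2·59.72/3 = 6.9813; y* = 2 + 0.8·59.72/15.64 = 5.0547.
Expenditure on x: 3·6.9813 = 20.944; share = 0.2094.

share on x = 0.2094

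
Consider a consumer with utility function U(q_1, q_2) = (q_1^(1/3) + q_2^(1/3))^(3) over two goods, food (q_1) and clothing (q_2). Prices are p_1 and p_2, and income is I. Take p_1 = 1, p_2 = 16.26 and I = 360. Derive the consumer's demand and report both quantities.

From the CES first-order condition, (q_2/q_1)^(2/3) = p_1/p_2.
Hence q_2/q_1 = (p_1/p_2)^(1/(2/3)), i.e. raised to the 1.5 power.
With the ratio pinned down, the budget gives q_1* = I/(p_1 + p_2·(q_2/q_1)) and q_2* = (q_2/q_1)·q_1*.
Numerically q_2/q_1 = 0.015252, so q_1* = 360/(1 + 16.26·0.015252) = 288.4631 and q_2* = 0.015252·288.4631 = 4.3996.

q_1* = 288.4631, q_2* = 4.3996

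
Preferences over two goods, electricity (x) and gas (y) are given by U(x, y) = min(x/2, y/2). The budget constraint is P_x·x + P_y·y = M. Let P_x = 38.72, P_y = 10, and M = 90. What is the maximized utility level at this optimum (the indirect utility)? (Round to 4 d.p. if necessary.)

With perfect complements, no substitution: consume in ratio x:y = 2:2.
Budget: P_x·x + P_y·x = M, so (2·P_x + 2·P_y)·x = 2·M.
Demand: x*(P_x,P_y,M) = 2·M/(2·P_x + 2·P_y), y* = 2·M/(2·P_x + 2·P_y).
Here 2·38.72 + 2·10 = 97.44, giving x* = 1.8473 and y* = 1.8473.
Utility at the optimum: U(1.8473, 1.8473) = 0.9236.

V = 0.9236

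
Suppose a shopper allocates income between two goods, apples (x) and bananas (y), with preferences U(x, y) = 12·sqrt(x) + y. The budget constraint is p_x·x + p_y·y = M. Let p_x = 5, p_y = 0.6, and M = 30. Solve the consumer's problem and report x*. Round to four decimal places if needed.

MU_x = 6/√x, MU_y = 1. Tangency: 6/√x = p_x/p_y.
Thus x* = (6·p_y/p_x)² — independent of M — with the rest of income spent on y.
Plugging in: x* = (6·0.6/5)² = 0.5184.

x* = 0.5184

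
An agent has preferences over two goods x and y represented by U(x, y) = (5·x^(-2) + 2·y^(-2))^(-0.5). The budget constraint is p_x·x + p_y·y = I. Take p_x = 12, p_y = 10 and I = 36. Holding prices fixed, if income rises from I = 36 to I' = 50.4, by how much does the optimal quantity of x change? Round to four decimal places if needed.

From the CES first-order condition, (5/2)·(y/x)^(3) = p_x/p_y.
Solve for the ratio: y/x = [(2/5)·p_x/p_y]^(1/3).
With the ratio pinned down, the budget gives x* = I/(p_x + p_y·(y/x)) and y* = (y/x)·x*.
Numerically y/x = 0.782974, so x* = 36/(12 + 10·0.782974) = 1.8155.
At I' = 50.4: x* = 2.5416. Change: 2.5416 − 1.8155 = 0.7262.

Δx* = 0.7262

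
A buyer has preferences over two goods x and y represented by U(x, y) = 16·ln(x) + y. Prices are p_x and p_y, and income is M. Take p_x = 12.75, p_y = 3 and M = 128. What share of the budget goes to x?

So x*(p_x,p_y) = 16·p_y/p_x, independent of income; and y* = (M − 16·p_y)/p_y.
At the given prices: x* = 16·3/12.75 = 3.7647, and y* = 26.6667.
Expenditure on x: 12.75·3.7647 = 48; share = 0.375.

share on x = 0.375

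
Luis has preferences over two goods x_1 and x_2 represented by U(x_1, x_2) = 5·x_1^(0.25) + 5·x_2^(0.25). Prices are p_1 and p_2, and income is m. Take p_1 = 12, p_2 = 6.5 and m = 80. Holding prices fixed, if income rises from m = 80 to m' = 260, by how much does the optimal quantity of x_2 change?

With the ratio pinned down, the budget gives x_1* = m/(p_1 + p_2·(x_2/x_1)) and x_2* = (x_2/x_1)·x_1*.
Numerically x_2/x_1 = 2.264769, so x_1* = 80/(12 + 6.5·2.264769) = 2.9939 and x_2* = 2.264769·2.9939 = 6.7805.
At m' = 260: x_2* = 22.0366. Change: 22.0366 − 6.7805 = 15.2561.

Δx_2* = 15.2561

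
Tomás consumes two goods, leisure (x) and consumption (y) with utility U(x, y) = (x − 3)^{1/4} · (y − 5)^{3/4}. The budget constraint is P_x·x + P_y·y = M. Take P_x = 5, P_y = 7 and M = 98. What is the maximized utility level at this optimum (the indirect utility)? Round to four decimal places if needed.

V = 4.2507

This is Cobb-Douglas in (x−3, y−5): tangency gives 0.25·P_y·(y−5) = 0.75·P_x·(x−3).
Substituting into the budget: x* = 3 + 0.25·(M − 3·P_x − 5·P_y)/P_x, and y* = 5 + 0.75·(…)/P_y.
Discretionary income = 98 − 3·5 − 5·7 = 48; x* = 3 + 0.25·48/5 = 5.4; y* = 5 + 0.75·48/7 = 10.1429.
Utility at the optimum: U(5.4, 10.1429) = 4.2507.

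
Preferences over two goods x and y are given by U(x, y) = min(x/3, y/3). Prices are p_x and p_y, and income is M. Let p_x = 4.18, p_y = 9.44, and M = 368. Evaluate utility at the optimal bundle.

With perfect complements, no substitution: consume in ratio x:y = 3:3.
Budget: p_x·x + p_y·x = M, so (3·p_x + 3·p_y)·x = 3·M.
Demand: x*(p_x,p_y,M) = 3·M/(3·p_x + 3·p_y), y* = 3·M/(3·p_x + 3·p_y).
Here 3·4.18 + 3·9.44 = 40.86, giving x* = 27.0191 and y* = 27.0191.
Utility at the optimum: U(27.0191, 27.0191) = 9.0064.

V = 9.0064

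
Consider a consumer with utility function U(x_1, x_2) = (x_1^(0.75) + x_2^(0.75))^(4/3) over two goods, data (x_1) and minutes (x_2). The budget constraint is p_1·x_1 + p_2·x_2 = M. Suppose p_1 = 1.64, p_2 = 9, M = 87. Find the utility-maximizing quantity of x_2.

x_2* = 0.0581

MU_x_1 ∝ x_1^(-0.25), MU_x_2 ∝ x_2^(-0.25), so MRS = (x_2/x_1)^(0.25) = p_1/p_2.
Solve for the ratio: x_2/x_1 = [p_1/p_2]^(4).
Substitute x_2 = (x_2/x_1)·x_1 into the budget: x_1* = M/(p_1 + p_2·(x_2/x_1)).
Numerically x_2/x_1 = 0.001103, so x_1* = 87/(1.64 + 9·0.001103) = 52.7297 and x_2* = 0.001103·52.7297 = 0.0581.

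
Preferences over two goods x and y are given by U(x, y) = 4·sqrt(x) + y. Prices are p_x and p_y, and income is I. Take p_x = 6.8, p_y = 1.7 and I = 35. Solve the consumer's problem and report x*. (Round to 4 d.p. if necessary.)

Utility is quasi-linear in y; the FOC for x is 2/√x = p_x/p_y.
Solve: √x = 2·p_y/p_x, so x*(p_x,p_y) = (2·p_y/p_x)², and y* = (I − p_x·x*)/p_y.
Plugging in: x* = (2·1.7/6.8)² = 0.25.

x* = 0.25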